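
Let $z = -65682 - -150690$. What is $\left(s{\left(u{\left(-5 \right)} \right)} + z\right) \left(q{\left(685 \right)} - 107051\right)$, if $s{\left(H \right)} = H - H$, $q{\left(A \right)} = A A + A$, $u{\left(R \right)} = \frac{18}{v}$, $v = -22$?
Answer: $30845917872$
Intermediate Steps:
$u{\left(R \right)} = - \frac{9}{11}$ ($u{\left(R \right)} = \frac{18}{-22} = 18 \left(- \frac{1}{22}\right) = - \frac{9}{11}$)
$q{\left(A \right)} = A + A^{2}$ ($q{\left(A \right)} = A^{2} + A = A + A^{2}$)
$s{\left(H \right)} = 0$
$z = 85008$ ($z = -65682 + 150690 = 85008$)
$\left(s{\left(u{\left(-5 \right)} \right)} + z\right) \left(q{\left(685 \right)} - 107051\right) = \left(0 + 85008\right) \left(685 \left(1 + 685\right) - 107051\right) = 85008 \left(685 \cdot 686 - 107051\right) = 85008 \left(469910 - 107051\right) = 85008 \cdot 362859 = 30845917872$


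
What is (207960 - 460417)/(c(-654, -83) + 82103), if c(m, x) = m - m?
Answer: -252457/82103 ≈ -3.0749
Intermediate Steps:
c(m, x) = 0
(207960 - 460417)/(c(-654, -83) + 82103) = (207960 - 460417)/(0 + 82103) = -252457/82103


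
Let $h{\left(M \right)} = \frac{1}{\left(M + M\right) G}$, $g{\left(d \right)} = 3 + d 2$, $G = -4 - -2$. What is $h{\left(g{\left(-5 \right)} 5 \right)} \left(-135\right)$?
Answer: $- \frac{27}{28} \approx -0.96429$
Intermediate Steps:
$G = -2$ ($G = -4 + 2 = -2$)
$g{\left(d \right)} = 3 + 2 d$
$h{\left(M \right)} = - \frac{1}{4 M}$ ($h{\left(M \right)} = \frac{1}{\left(M + M\right) \left(-2\right)} = \frac{1}{2 M} \left(- \frac{1}{2}\right) = - \frac{1}{4 M}$)
$h{\left(g{\left(-5 \right)} 5 \right)} \left(-135\right) = - \frac{1}{4 \left(3 + 2 \left(-5\right)\right) 5} \left(-135\right) = - \frac{1}{4 \left(3 - 10\right) 5} \left(-135\right) = - \frac{1}{4 \left(\left(-7\right) 5\right)} \left(-135\right) = - \frac{1}{4 \left(-35\right)} \left(-135\right) = \left(- \frac{1}{4}\right) \left(- \frac{1}{35}\right) \left(-135\right) = \frac{1}{140} \left(-135\right) = - \frac{27}{28}$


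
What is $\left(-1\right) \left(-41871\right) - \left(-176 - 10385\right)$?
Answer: $52432$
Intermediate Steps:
$\left(-1\right) \left(-41871\right) - \left(-176 - 10385\right) = 41871 - -10561 = 41871 + 10561 = 52432$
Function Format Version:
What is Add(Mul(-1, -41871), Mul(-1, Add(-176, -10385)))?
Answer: 52432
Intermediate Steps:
Add(Mul(-1, -41871), Mul(-1, Add(-176, -10385))) = Add(41871, Mul(-1, -10561)) = Add(41871, 10561) = 52432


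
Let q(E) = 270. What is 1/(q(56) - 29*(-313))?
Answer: 1/9347 ≈ 0.00010699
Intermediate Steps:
1/(q(56) - 29*(-313)) = 1/(270 - 29*(-313)) = 1/(270 + 9077) = 1/9347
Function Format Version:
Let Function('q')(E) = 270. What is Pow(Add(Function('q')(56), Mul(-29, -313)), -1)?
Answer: Rational(1, 9347) ≈ 0.00010699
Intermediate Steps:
Pow(Add(Function('q')(56), Mul(-29, -313)), -1) = Pow(Add(270, Mul(-29, -313)), -1) = Pow(Add(270, 9077), -1) = Pow(9347, -1) = Rational(1, 9347)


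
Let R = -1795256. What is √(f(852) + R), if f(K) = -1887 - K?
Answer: I*√1797995 ≈ 1340.9*I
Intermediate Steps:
√(f(852) + R) = √((-1887 - 1*852) - 1795256) = √((-1887 - 852) - 1795256) = √(-2739 - 1795256) = √(-1797995) = I*√1797995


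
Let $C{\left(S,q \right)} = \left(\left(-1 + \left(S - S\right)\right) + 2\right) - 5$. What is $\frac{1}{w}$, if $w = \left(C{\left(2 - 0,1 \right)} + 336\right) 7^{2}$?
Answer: $\frac{1}{16268} \approx 6.147 \cdot 10^{-5}$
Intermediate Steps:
$C{\left(S,q \right)} = -4$ ($C{\left(S,q \right)} = \left(\left(-1 + 0\right) + 2\right) - 5 = \left(-1 + 2\right) - 5 = 1 - 5 = -4$)
$w = 16268$ ($w = \left(-4 + 336\right) 7^{2} = 332 \cdot 49 = 16268$)
$\frac{1}{w} = \frac{1}{16268}$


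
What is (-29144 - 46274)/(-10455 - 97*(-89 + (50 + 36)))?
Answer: 5387/726 ≈ 7.4201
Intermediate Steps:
(-29144 - 46274)/(-10455 - 97*(-89 + (50 + 36))) = -75418/(-10455 - 97*(-89 + 86)) = -75418/(-10455 - 97*(-3)) = -75418/(-10455 + 291) = -75418/(-10164) = -75418*(-1/10164) = 5387/726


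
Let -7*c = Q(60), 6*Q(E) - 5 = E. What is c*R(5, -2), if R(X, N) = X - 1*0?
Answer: -325/42 ≈ -7.7381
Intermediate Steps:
Q(E) = 5/6 + E/6
c = -65/42 (c = -(5/6 + (1/6)*60)/7 = -(5/6 + 10)/7 = -1/7*65/6 = -65/42 ≈ -1.5476)
R(X, N) = X (R(X, N) = X + 0 = X)
c*R(5, -2) = -65/42*5 = -325/42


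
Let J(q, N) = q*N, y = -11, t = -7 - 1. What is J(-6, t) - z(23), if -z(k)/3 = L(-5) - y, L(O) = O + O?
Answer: 51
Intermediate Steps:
t = -8
L(O) = 2*O
J(q, N) = N*q
z(k) = -3 (z(k) = -3*(2*(-5) - 1*(-11)) = -3*(-10 + 11) = -3*1 = -3)
J(-6, t) - z(23) = -8*(-6) - 1*(-3) = 48 + 3 = 51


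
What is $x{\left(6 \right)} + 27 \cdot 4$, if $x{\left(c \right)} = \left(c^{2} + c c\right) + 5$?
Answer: $185$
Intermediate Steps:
$x{\left(c \right)} = 5 + 2 c^{2}$ ($x{\left(c \right)} = \left(c^{2} + c^{2}\right) + 5 = 2 c^{2} + 5 = 5 + 2 c^{2}$)
$x{\left(6 \right)} + 27 \cdot 4 = \left(5 + 2 \cdot 6^{2}\right) + 27 \cdot 4 = \left(5 + 2 \cdot 36\right) + 108 = \left(5 + 72\right) + 108 = 77 + 108 = 185$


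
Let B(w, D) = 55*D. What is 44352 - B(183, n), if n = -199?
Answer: 55297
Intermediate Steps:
44352 - B(183, n) = 44352 - 55*(-199) = 44352 - 1*(-10945) = 44352 + 10945 = 55297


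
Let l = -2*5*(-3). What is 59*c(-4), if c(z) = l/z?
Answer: -885/2 ≈ -442.50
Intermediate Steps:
l = 30 (l = -10*(-3) = 30)
c(z) = 30/z
59*c(-4) = 59*(30/(-4)) = 59*(30*(-1/4)) = 59*(-15/2) = -885/2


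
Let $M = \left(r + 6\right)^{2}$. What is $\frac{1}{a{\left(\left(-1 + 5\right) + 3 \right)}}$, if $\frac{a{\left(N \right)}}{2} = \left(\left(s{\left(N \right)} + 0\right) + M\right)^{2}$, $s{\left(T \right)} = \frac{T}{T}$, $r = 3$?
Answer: $\frac{1}{13448} \approx 7.4361 \cdot 10^{-5}$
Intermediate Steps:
$s{\left(T \right)} = 1$
$M = 81$ ($M = \left(3 + 6\right)^{2} = 9^{2} = 81$)
$a{\left(N \right)} = 13448$ ($a{\left(N \right)} = 2 \left(\left(1 + 0\right) + 81\right)^{2} = 2 \left(1 + 81\right)^{2} = 2 \cdot 82^{2} = 2 \cdot 6724 = 13448$)
$\frac{1}{a{\left(\left(-1 + 5\right) + 3 \right)}} = \frac{1}{13448}$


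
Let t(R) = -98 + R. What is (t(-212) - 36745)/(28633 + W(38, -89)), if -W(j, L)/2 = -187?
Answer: -37055/29007 ≈ -1.2775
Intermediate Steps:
W(j, L) = 374 (W(j, L) = -2*(-187) = 374)
(t(-212) - 36745)/(28633 + W(38, -89)) = ((-98 - 212) - 36745)/(28633 + 374) = (-310 - 36745)/29007 = -37055*1/29007 = -37055/29007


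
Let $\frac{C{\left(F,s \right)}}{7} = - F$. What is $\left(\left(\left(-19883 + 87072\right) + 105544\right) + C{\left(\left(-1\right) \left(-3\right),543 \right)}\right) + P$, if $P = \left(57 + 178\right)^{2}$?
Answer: $227937$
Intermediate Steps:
$C{\left(F,s \right)} = - 7 F$ ($C{\left(F,s \right)} = 7 \left(- F\right) = - 7 F$)
$P = 55225$ ($P = 235^{2} = 55225$)
$\left(\left(\left(-19883 + 87072\right) + 105544\right) + C{\left(\left(-1\right) \left(-3\right),543 \right)}\right) + P = \left(\left(\left(-19883 + 87072\right) + 105544\right) - 7 \left(\left(-1\right) \left(-3\right)\right)\right) + 55225 = \left(\left(67189 + 105544\right) - 21\right) + 55225 = \left(172733 - 21\right) + 55225 = 172712 + 55225 = 227937$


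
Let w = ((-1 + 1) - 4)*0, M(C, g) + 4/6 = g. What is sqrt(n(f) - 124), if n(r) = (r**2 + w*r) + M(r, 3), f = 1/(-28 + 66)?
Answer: I*sqrt(1581171)/114 ≈ 11.03*I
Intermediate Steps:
M(C, g) = -2/3 + g
w = 0 (w = (0 - 4)*0 = -4*0 = 0)
f = 1/38 ≈ 0.026316
n(r) = 7/3 + r**2 (n(r) = (r**2 + 0*r) + (-2/3 + 3) = (r**2 + 0) + 7/3 = r**2 + 7/3 = 7/3 + r**2)
sqrt(n(f) - 124) = sqrt((7/3 + (1/38)**2) - 124) = sqrt((7/3 + 1/1444) - 124) = sqrt(10111/4332 - 124) = sqrt(-527057/4332) = I*sqrt(1581171)/114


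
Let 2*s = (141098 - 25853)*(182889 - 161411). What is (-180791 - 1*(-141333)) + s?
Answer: 1237576597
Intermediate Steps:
s = 1237616055 (s = ((141098 - 25853)*(182889 - 161411))/2 = (115245*21478)/2 = (½)*2475232110 = 1237616055)
(-180791 - 1*(-141333)) + s = (-180791 - 1*(-141333)) + 1237616055 = (-180791 + 141333) + 1237616055 = -39458 + 1237616055 = 1237576597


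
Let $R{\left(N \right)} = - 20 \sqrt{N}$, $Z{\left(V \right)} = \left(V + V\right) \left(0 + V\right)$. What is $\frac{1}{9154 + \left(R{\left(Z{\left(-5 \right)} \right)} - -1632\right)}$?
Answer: $\frac{5393}{58158898} + \frac{25 \sqrt{2}}{29079449} \approx 9.3944 \cdot 10^{-5}$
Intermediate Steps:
$Z{\left(V \right)} = 2 V^{2}$ ($Z{\left(V \right)} = 2 V V = 2 V^{2}$)
$\frac{1}{9154 + \left(R{\left(Z{\left(-5 \right)} \right)} - -1632\right)} = \frac{1}{9154 - \left(-1632 + 20 \sqrt{2 \left(-5\right)^{2}}\right)} = \frac{1}{9154 + \left(- 20 \sqrt{2 \cdot 25} + 1632\right)} = \frac{1}{9154 + \left(- 20 \sqrt{50} + 1632\right)} = \frac{1}{9154 + \left(- 20 \cdot 5 \sqrt{2} + 1632\right)} = \frac{1}{9154 + \left(- 100 \sqrt{2} + 1632\right)} = \frac{1}{9154 + \left(1632 - 100 \sqrt{2}\right)} = \frac{1}{10786 - 100 \sqrt{2}}$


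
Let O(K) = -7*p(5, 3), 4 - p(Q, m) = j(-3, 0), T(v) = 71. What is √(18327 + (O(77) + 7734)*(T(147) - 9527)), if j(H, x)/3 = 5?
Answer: 3*I*√8204721 ≈ 8593.2*I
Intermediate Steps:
j(H, x) = 15 (j(H, x) = 3*5 = 15)
p(Q, m) = -11 (p(Q, m) = 4 - 1*15 = 4 - 15 = -11)
O(K) = 77 (O(K) = -7*(-11) = 77)
√(18327 + (O(77) + 7734)*(T(147) - 9527)) = √(18327 + (77 + 7734)*(71 - 9527)) = √(18327 + 7811*(-9456)) = √(18327 - 73860816) = √(-73842489) = 3*I*√8204721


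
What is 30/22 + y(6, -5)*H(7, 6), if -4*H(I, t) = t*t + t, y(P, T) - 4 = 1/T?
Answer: -4239/110 ≈ -38.536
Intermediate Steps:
y(P, T) = 4 + 1/T
H(I, t) = -t/4 - t**2/4 (H(I, t) = -(t*t + t)/4 = -(t**2 + t)/4 = -(t + t**2)/4 = -t/4 - t**2/4)
30/22 + y(6, -5)*H(7, 6) = 30/22 + (4 + 1/(-5))*(-1/4*6*(1 + 6)) = 30*(1/22) + (4 - 1/5)*(-1/4*6*7) = 15/11 + (19/5)*(-21/2) = 15/11 - 399/10 = -4239/110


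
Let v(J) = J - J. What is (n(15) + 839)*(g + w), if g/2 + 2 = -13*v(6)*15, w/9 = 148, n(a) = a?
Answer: 1134112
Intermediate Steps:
v(J) = 0
w = 1332 (w = 9*148 = 1332)
g = -4 (g = -4 + 2*(-13*0*15) = -4 + 2*(0*15) = -4 + 2*0 = -4 + 0 = -4)
(n(15) + 839)*(g + w) = (15 + 839)*(-4 + 1332) = 854*1328 = 1134112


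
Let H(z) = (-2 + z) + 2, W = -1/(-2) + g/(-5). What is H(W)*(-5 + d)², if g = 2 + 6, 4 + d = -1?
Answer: -110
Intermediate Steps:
d = -5 (d = -4 - 1 = -5)
g = 8
W = -11/10 (W = -1/(-2) + 8/(-5) = -1*(-½) + 8*(-⅕) = ½ - 8/5 = -11/10 ≈ -1.1000)
H(z) = z
H(W)*(-5 + d)² = -11*(-5 - 5)²/10 = -11/10*(-10)² = -11/10*100 = -110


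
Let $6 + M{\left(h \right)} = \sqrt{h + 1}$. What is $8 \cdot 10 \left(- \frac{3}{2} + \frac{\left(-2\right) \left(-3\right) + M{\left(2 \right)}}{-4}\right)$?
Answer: $-120 - 20 \sqrt{3} \approx -154.64$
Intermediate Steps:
$M{\left(h \right)} = -6 + \sqrt{1 + h}$ ($M{\left(h \right)} = -6 + \sqrt{h + 1} = -6 + \sqrt{1 + h}$)
$8 \cdot 10 \left(- \frac{3}{2} + \frac{\left(-2\right) \left(-3\right) + M{\left(2 \right)}}{-4}\right) = 8 \cdot 10 \left(- \frac{3}{2} + \frac{\left(-2\right) \left(-3\right) - \left(6 - \sqrt{1 + 2}\right)}{-4}\right) = 80 \left(\left(-3\right) \frac{1}{2} + \left(6 - \left(6 - \sqrt{3}\right)\right) \left(- \frac{1}{4}\right)\right) = 80 \left(- \frac{3}{2} + \sqrt{3} \left(- \frac{1}{4}\right)\right) = 80 \left(- \frac{3}{2} - \frac{\sqrt{3}}{4}\right) = -120 - 20 \sqrt{3}$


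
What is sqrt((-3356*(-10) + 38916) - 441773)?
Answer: 3*I*sqrt(41033) ≈ 607.7*I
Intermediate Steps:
sqrt((-3356*(-10) + 38916) - 441773) = sqrt((33560 + 38916) - 441773) = sqrt(72476 - 441773) = sqrt(-369297) = 3*I*sqrt(41033)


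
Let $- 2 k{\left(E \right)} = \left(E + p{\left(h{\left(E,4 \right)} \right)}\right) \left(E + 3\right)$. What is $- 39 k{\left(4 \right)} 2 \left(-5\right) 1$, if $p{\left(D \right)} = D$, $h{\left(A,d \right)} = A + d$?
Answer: $-16380$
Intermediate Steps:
$k{\left(E \right)} = - \frac{\left(3 + E\right) \left(4 + 2 E\right)}{2}$ ($k{\left(E \right)} = - \frac{\left(E + \left(E + 4\right)\right) \left(E + 3\right)}{2} = - \frac{\left(E + \left(4 + E\right)\right) \left(3 + E\right)}{2} = - \frac{\left(4 + 2 E\right) \left(3 + E\right)}{2} = - \frac{\left(3 + E\right) \left(4 + 2 E\right)}{2}$)
$- 39 k{\left(4 \right)} 2 \left(-5\right) 1 = - 39 \left(-6 - 4^{2} - 20\right) 2 \left(-5\right) 1 = - 39 \left(-6 - 16 - 20\right) \left(\left(-10\right) 1\right) = - 39 \left(-6 - 16 - 20\right) \left(-10\right) = \left(-39\right) \left(-42\right) \left(-10\right) = 1638 \left(-10\right) = -16380$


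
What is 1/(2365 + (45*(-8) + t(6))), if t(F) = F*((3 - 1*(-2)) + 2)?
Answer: 1/2047 ≈ 0.00048852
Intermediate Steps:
t(F) = 7*F (t(F) = F*((3 + 2) + 2) = F*(5 + 2) = F*7 = 7*F)
1/(2365 + (45*(-8) + t(6))) = 1/(2365 + (45*(-8) + 7*6)) = 1/(2365 + (-360 + 42)) = 1/(2365 - 318) = 1/2047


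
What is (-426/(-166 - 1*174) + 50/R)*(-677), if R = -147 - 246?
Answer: -50916493/66810 ≈ -762.11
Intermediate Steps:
R = -393
(-426/(-166 - 1*174) + 50/R)*(-677) = (-426/(-166 - 1*174) + 50/(-393))*(-677) = (-426/(-166 - 174) + 50*(-1/393))*(-677) = (-426/(-340) - 50/393)*(-677) = (-426*(-1/340) - 50/393)*(-677) = (213/170 - 50/393)*(-677) = (75209/66810)*(-677) = -50916493/66810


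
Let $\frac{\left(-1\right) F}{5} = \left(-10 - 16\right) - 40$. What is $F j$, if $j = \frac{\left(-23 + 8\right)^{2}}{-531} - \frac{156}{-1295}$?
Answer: $- \frac{1529286}{15281} \approx -100.08$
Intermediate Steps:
$F = 330$ ($F = - 5 \left(\left(-10 - 16\right) - 40\right) = - 5 \left(-26 - 40\right) = \left(-5\right) \left(-66\right) = 330$)
$j = - \frac{23171}{76405}$ ($j = \left(-15\right)^{2} \left(- \frac{1}{531}\right) - - \frac{156}{1295} = 225 \left(- \frac{1}{531}\right) + \frac{156}{1295} = - \frac{25}{59} + \frac{156}{1295} = - \frac{23171}{76405} \approx -0.30327$)
$F j = 330 \left(- \frac{23171}{76405}\right) = - \frac{1529286}{15281}$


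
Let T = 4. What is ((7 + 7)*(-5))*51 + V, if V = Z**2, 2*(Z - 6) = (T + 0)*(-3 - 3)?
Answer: -3534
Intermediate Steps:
Z = -6 (Z = 6 + ((4 + 0)*(-3 - 3))/2 = 6 + (4*(-6))/2 = 6 + (1/2)*(-24) = 6 - 12 = -6)
V = 36 (V = (-6)**2 = 36)
((7 + 7)*(-5))*51 + V = ((7 + 7)*(-5))*51 + 36 = (14*(-5))*51 + 36 = -70*51 + 36 = -3570 + 36 = -3534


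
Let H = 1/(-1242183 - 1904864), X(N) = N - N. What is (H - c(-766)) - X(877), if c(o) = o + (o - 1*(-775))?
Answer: 2382314578/3147047 ≈ 757.00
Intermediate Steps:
X(N) = 0
H = -1/3147047 (H = 1/(-3147047) = -1/3147047 ≈ -3.1776e-7)
c(o) = 775 + 2*o (c(o) = o + (o + 775) = o + (775 + o) = 775 + 2*o)
(H - c(-766)) - X(877) = (-1/3147047 - (775 + 2*(-766))) - 1*0 = (-1/3147047 - (775 - 1532)) + 0 = (-1/3147047 - 1*(-757)) + 0 = (-1/3147047 + 757) + 0 = 2382314578/3147047 + 0 = 2382314578/3147047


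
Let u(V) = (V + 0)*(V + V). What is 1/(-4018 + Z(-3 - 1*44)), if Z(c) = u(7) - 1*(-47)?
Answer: -1/3873 ≈ -0.00025820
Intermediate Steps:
u(V) = 2*V**2 (u(V) = V*(2*V) = 2*V**2)
Z(c) = 145 (Z(c) = 2*7**2 - 1*(-47) = 2*49 + 47 = 98 + 47 = 145)
1/(-4018 + Z(-3 - 1*44)) = 1/(-4018 + 145) = 1/(-3873) = -1/3873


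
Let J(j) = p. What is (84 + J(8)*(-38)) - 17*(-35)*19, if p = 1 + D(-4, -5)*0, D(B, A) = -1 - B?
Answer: 11351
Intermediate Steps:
p = 1 (p = 1 + (-1 - 1*(-4))*0 = 1 + (-1 + 4)*0 = 1 + 3*0 = 1 + 0 = 1)
J(j) = 1
(84 + J(8)*(-38)) - 17*(-35)*19 = (84 + 1*(-38)) - 17*(-35)*19 = (84 - 38) + 595*19 = 46 + 11305 = 11351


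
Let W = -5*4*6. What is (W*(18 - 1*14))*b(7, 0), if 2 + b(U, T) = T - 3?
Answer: 2400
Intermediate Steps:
b(U, T) = -5 + T (b(U, T) = -2 + (T - 3) = -2 + (-3 + T) = -5 + T)
W = -120 (W = -20*6 = -120)
(W*(18 - 1*14))*b(7, 0) = (-120*(18 - 1*14))*(-5 + 0) = -120*(18 - 14)*(-5) = -120*4*(-5) = -480*(-5) = 2400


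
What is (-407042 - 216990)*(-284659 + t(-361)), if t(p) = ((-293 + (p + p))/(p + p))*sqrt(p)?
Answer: 177636325088 - 316696240*I/19 ≈ 1.7764e+11 - 1.6668e+7*I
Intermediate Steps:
t(p) = (-293 + 2*p)/(2*sqrt(p)) (t(p) = ((-293 + 2*p)/((2*p)))*sqrt(p) = ((-293 + 2*p)*(1/(2*p)))*sqrt(p) = ((-293 + 2*p)/(2*p))*sqrt(p) = (-293 + 2*p)/(2*sqrt(p)))
(-407042 - 216990)*(-284659 + t(-361)) = (-407042 - 216990)*(-284659 + (-293/2 - 361)/sqrt(-361)) = -624032*(-284659 - I/19*(-1015/2)) = -624032*(-284659 + 1015*I/38) = 177636325088 - 316696240*I/19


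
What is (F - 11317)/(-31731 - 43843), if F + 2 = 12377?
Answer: -529/37787 ≈ -0.014000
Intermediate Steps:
F = 12375 (F = -2 + 12377 = 12375)
(F - 11317)/(-31731 - 43843) = (12375 - 11317)/(-31731 - 43843) = 1058/(-75574) = 1058*(-1/75574) = -529/37787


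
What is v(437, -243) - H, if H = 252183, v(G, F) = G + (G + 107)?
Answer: -251202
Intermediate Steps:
v(G, F) = 107 + 2*G (v(G, F) = G + (107 + G) = 107 + 2*G)
v(437, -243) - H = (107 + 2*437) - 1*252183 = (107 + 874) - 252183 = 981 - 252183 = -251202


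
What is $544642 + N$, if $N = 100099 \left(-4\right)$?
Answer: $144246$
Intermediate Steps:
$N = -400396$
$544642 + N = 544642 - 400396 = 144246$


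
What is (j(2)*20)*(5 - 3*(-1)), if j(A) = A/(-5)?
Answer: -64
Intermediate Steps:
j(A) = -A/5 (j(A) = A*(-1/5) = -A/5)
(j(2)*20)*(5 - 3*(-1)) = (-1/5*2*20)*(5 - 3*(-1)) = (-2/5*20)*(5 + 3) = -8*8 = -64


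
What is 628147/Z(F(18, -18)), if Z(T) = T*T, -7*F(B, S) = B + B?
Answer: 30779203/1296 ≈ 23749.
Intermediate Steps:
F(B, S) = -2*B/7 (F(B, S) = -(B + B)/7 = -2*B/7)
Z(T) = T²
628147/Z(F(18, -18)) = 628147/((-2/7*18)²) = 628147/((-36/7)²) = 628147/(1296/49) = 628147*(49/1296) = 30779203/1296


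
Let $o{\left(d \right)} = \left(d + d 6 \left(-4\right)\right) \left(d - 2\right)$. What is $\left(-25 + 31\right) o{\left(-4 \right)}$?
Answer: $-3312$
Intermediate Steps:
$o{\left(d \right)} = - 23 d \left(-2 + d\right)$ ($o{\left(d \right)} = \left(d + 6 d \left(-4\right)\right) \left(-2 + d\right) = \left(d - 24 d\right) \left(-2 + d\right) = - 23 d \left(-2 + d\right)$)
$\left(-25 + 31\right) o{\left(-4 \right)} = \left(-25 + 31\right) 23 \left(-4\right) \left(2 - -4\right) = 6 \cdot 23 \left(-4\right) \left(2 + 4\right) = 6 \cdot 23 \left(-4\right) 6 = 6 \left(-552\right) = -3312$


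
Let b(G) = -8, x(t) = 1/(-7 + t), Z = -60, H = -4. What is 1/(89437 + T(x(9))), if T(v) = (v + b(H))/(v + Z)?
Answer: 119/10643018 ≈ 1.1181e-5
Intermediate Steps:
T(v) = (-8 + v)/(-60 + v) (T(v) = (v - 8)/(v - 60) = (-8 + v)/(-60 + v))
1/(89437 + T(x(9))) = 1/(89437 + (-8 + 1/(-7 + 9))/(-60 + 1/(-7 + 9))) = 1/(89437 + (-8 + 1/2)/(-60 + 1/2)) = 1/(89437 + (-8 + ½)/(-60 + ½)) = 1/(89437 - 15/2/(-119/2)) = 1/(89437 - 2/119*(-15/2)) = 1/(89437 + 15/119) = 1/(10643018/119) = 119/10643018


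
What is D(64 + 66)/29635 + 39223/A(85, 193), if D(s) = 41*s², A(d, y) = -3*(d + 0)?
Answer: -197136821/1511385 ≈ -130.43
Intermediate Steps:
A(d, y) = -3*d
D(64 + 66)/29635 + 39223/A(85, 193) = (41*(64 + 66)²)/29635 + 39223/((-3*85)) = (41*130²)*(1/29635) + 39223/(-255) = (41*16900)*(1/29635) + 39223*(-1/255) = 692900*(1/29635) - 39223/255 = 138580/5927 - 39223/255 = -197136821/1511385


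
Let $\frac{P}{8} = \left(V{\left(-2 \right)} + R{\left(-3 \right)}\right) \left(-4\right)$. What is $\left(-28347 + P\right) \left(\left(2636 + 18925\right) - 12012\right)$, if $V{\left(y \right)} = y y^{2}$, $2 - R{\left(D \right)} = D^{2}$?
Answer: $-266101983$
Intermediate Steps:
$R{\left(D \right)} = 2 - D^{2}$
$V{\left(y \right)} = y^{3}$
$P = 480$ ($P = 8 \left(\left(-2\right)^{3} + \left(2 - \left(-3\right)^{2}\right)\right) \left(-4\right) = 8 \left(-8 + \left(2 - 9\right)\right) \left(-4\right) = 8 \left(-8 - 7\right) \left(-4\right) = 8 \left(\left(-15\right) \left(-4\right)\right) = 8 \cdot 60 = 480$)
$\left(-28347 + P\right) \left(\left(2636 + 18925\right) - 12012\right) = \left(-28347 + 480\right) \left(\left(2636 + 18925\right) - 12012\right) = - 27867 \left(21561 - 12012\right) = \left(-27867\right) 9549 = -266101983$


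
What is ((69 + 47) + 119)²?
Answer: 55225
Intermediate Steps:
((69 + 47) + 119)² = (116 + 119)² = 235² = 55225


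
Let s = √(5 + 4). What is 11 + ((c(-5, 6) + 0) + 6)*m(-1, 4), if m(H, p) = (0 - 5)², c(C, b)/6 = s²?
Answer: 1511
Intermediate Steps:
s = 3 (s = √9 = 3)
c(C, b) = 54 (c(C, b) = 6*3² = 6*9 = 54)
m(H, p) = 25 (m(H, p) = (-5)² = 25)
11 + ((c(-5, 6) + 0) + 6)*m(-1, 4) = 11 + ((54 + 0) + 6)*25 = 11 + (54 + 6)*25 = 11 + 60*25 = 11 + 1500 = 1511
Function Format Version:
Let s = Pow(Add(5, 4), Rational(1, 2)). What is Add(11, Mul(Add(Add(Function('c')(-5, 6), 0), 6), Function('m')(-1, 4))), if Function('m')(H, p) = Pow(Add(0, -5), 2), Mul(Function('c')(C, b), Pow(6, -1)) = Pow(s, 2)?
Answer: 1511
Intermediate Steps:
s = 3 (s = Pow(9, Rational(1, 2)) = 3)
Function('c')(C, b) = 54 (Function('c')(C, b) = Mul(6, Pow(3, 2)) = Mul(6, 9) = 54)
Function('m')(H, p) = 25 (Function('m')(H, p) = Pow(-5, 2) = 25)
Add(11, Mul(Add(Add(Function('c')(-5, 6), 0), 6), Function('m')(-1, 4))) = Add(11, Mul(Add(Add(54, 0), 6), 25)) = Add(11, Mul(Add(54, 6), 25)) = Add(11, Mul(60, 25)) = Add(11, 1500) = 1511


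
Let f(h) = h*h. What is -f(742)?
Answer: -550564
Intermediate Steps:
f(h) = h**2
-f(742) = -1*742**2 = -1*550564 = -550564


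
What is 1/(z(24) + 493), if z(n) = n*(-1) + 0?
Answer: 1/469 ≈ 0.0021322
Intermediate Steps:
z(n) = -n (z(n) = -n + 0 = -n)
1/(z(24) + 493) = 1/(-1*24 + 493) = 1/(-24 + 493) = 1/469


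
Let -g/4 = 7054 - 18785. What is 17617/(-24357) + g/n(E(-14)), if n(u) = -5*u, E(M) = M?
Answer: 570847339/852495 ≈ 669.62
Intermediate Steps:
g = 46924 (g = -4*(7054 - 18785) = -4*(-11731) = 46924)
17617/(-24357) + g/n(E(-14)) = 17617/(-24357) + 46924/((-5*(-14))) = 17617*(-1/24357) + 46924/70 = -17617/24357 + 46924*(1/70) = -17617/24357 + 23462/35 = 570847339/852495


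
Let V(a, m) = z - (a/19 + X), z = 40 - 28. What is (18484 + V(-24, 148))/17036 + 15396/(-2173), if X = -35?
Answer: -4218297315/703365332 ≈ -5.9973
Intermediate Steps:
z = 12
V(a, m) = 47 - a/19 (V(a, m) = 12 - (a/19 - 35) = 12 - (-35 + a/19) = 12 + (35 - a/19) = 47 - a/19)
(18484 + V(-24, 148))/17036 + 15396/(-2173) = (18484 + (47 - 1/19*(-24)))/17036 + 15396/(-2173) = (18484 + (47 + 24/19))*(1/17036) + 15396*(-1/2173) = (18484 + 917/19)*(1/17036) - 15396/2173 = (352113/19)*(1/17036) - 15396/2173 = 352113/323684 - 15396/2173 = -4218297315/703365332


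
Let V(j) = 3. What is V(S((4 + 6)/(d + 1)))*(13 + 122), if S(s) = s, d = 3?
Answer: 405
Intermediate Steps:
V(S((4 + 6)/(d + 1)))*(13 + 122) = 3*(13 + 122) = 3*135 = 405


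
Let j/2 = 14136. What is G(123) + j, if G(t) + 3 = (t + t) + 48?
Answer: 28563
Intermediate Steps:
j = 28272 (j = 2*14136 = 28272)
G(t) = 45 + 2*t (G(t) = -3 + ((t + t) + 48) = -3 + (2*t + 48) = -3 + (48 + 2*t) = 45 + 2*t)
G(123) + j = (45 + 2*123) + 28272 = (45 + 246) + 28272 = 291 + 28272 = 28563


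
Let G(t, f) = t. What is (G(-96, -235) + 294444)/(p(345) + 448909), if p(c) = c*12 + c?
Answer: 147174/226697 ≈ 0.64921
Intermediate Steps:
p(c) = 13*c (p(c) = 12*c + c = 13*c)
(G(-96, -235) + 294444)/(p(345) + 448909) = (-96 + 294444)/(13*345 + 448909) = 294348/(4485 + 448909) = 294348/453394 = 294348*(1/453394) = 147174/226697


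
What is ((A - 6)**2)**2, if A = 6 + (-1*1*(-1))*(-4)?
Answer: 256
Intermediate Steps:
A = 2 (A = 6 - 1*(-1)*(-4) = 6 + 1*(-4) = 6 - 4 = 2)
((A - 6)**2)**2 = ((2 - 6)**2)**2 = ((-4)**2)**2 = 16**2 = 256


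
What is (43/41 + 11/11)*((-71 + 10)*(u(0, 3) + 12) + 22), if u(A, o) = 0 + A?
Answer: -59640/41 ≈ -1454.6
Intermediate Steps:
u(A, o) = A
(43/41 + 11/11)*((-71 + 10)*(u(0, 3) + 12) + 22) = (43/41 + 11/11)*((-71 + 10)*(0 + 12) + 22) = (43*(1/41) + 11*(1/11))*(-61*12 + 22) = (43/41 + 1)*(-732 + 22) = (84/41)*(-710) = -59640/41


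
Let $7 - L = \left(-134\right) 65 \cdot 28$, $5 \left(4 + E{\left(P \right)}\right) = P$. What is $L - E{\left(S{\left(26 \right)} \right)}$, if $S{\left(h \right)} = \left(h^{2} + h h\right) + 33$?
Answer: $243614$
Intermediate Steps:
$S{\left(h \right)} = 33 + 2 h^{2}$ ($S{\left(h \right)} = \left(h^{2} + h^{2}\right) + 33 = 2 h^{2} + 33 = 33 + 2 h^{2}$)
$E{\left(P \right)} = -4 + \frac{P}{5}$
$L = 243887$ ($L = 7 - \left(-134\right) 65 \cdot 28 = 7 - \left(-8710\right) 28 = 7 - -243880 = 7 + 243880 = 243887$)
$L - E{\left(S{\left(26 \right)} \right)} = 243887 - \left(-4 + \frac{33 + 2 \cdot 26^{2}}{5}\right) = 243887 - \left(-4 + \frac{33 + 2 \cdot 676}{5}\right) = 243887 - \left(-4 + \frac{33 + 1352}{5}\right) = 243887 - \left(-4 + \frac{1}{5} \cdot 1385\right) = 243887 - \left(-4 + 277\right) = 243887 - 273 = 243614$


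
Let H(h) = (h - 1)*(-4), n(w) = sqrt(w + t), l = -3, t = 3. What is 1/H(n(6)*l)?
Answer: 1/40 ≈ 0.025000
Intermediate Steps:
n(w) = sqrt(3 + w) (n(w) = sqrt(w + 3) = sqrt(3 + w))
H(h) = 4 - 4*h (H(h) = (-1 + h)*(-4) = 4 - 4*h)
1/H(n(6)*l) = 1/(4 - 4*sqrt(3 + 6)*(-3)) = 1/(4 - 4*sqrt(9)*(-3)) = 1/(4 - 12*(-3)) = 1/(4 - 4*(-9)) = 1/(4 + 36) = 1/40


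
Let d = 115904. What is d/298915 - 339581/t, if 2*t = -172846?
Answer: 111522626007/25833131045 ≈ 4.3170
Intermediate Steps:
t = -86423 (t = (1/2)*(-172846) = -86423)
d/298915 - 339581/t = 115904/298915 - 339581/(-86423) = 115904*(1/298915) - 339581*(-1/86423) = 115904/298915 + 339581/86423 = 111522626007/25833131045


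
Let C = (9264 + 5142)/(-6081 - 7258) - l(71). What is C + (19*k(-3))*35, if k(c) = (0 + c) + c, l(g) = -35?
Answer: -52770151/13339 ≈ -3956.1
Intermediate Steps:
k(c) = 2*c (k(c) = c + c = 2*c)
C = 452459/13339 (C = (9264 + 5142)/(-6081 - 7258) - 1*(-35) = 14406/(-13339) + 35 = 14406*(-1/13339) + 35 = -14406/13339 + 35 = 452459/13339 ≈ 33.920)
C + (19*k(-3))*35 = 452459/13339 + (19*(2*(-3)))*35 = 452459/13339 + (19*(-6))*35 = 452459/13339 - 114*35 = 452459/13339 - 3990 = -52770151/13339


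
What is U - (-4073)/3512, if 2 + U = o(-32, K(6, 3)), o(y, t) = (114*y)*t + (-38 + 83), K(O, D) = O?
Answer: -76715567/3512 ≈ -21844.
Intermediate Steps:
o(y, t) = 45 + 114*t*y (o(y, t) = 114*t*y + 45 = 45 + 114*t*y)
U = -21845 (U = -2 + (45 + 114*6*(-32)) = -2 + (45 - 21888) = -2 - 21843 = -21845)
U - (-4073)/3512 = -21845 - (-4073)/3512 = -21845 - 1*(-4073/3512) = -21845 + 4073/3512 = -76715567/3512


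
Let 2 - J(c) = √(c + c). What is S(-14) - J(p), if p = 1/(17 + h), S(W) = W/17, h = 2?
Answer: -48/17 + √38/19 ≈ -2.4991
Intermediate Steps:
S(W) = W/17 (S(W) = W*(1/17) = W/17)
p = 1/19 (p = 1/(17 + 2) = 1/19 ≈ 0.052632)
J(c) = 2 - √2*√c (J(c) = 2 - √(c + c) = 2 - √(2*c) = 2 - √2*√c)
S(-14) - J(p) = (1/17)*(-14) - (2 - √2*√(1/19)) = -14/17 - (2 - √2*√19/19) = -14/17 - (2 - √38/19) = -14/17 + (-2 + √38/19) = -48/17 + √38/19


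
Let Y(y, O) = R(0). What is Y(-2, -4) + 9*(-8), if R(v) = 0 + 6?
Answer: -66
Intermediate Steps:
R(v) = 6
Y(y, O) = 6
Y(-2, -4) + 9*(-8) = 6 + 9*(-8) = 6 - 72 = -66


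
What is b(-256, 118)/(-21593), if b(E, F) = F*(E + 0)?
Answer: 30208/21593 ≈ 1.3990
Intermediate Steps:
b(E, F) = E*F (b(E, F) = F*E = E*F)
b(-256, 118)/(-21593) = -256*118/(-21593) = -30208*(-1/21593) = 30208/21593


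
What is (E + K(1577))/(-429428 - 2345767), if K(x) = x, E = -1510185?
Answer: 1508608/2775195 ≈ 0.54360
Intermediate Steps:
(E + K(1577))/(-429428 - 2345767) = (-1510185 + 1577)/(-429428 - 2345767) = -1508608/(-2775195) = -1508608*(-1/2775195) = 1508608/2775195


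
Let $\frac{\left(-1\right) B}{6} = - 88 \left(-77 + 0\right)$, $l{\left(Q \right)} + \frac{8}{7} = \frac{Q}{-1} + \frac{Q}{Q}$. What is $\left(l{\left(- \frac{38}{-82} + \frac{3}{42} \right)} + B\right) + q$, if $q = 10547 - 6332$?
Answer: $- \frac{20917523}{574} \approx -36442.0$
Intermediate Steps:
$l{\left(Q \right)} = - \frac{1}{7} - Q$ ($l{\left(Q \right)} = - \frac{8}{7} + \left(\frac{Q}{-1} + \frac{Q}{Q}\right) = - \frac{8}{7} + \left(Q \left(-1\right) + 1\right) = - \frac{8}{7} - \left(-1 + Q\right) = - \frac{1}{7} - Q$)
$q = 4215$
$B = -40656$ ($B = - 6 \left(- 88 \left(-77 + 0\right)\right) = - 6 \left(\left(-88\right) \left(-77\right)\right) = \left(-6\right) 6776 = -40656$)
$\left(l{\left(- \frac{38}{-82} + \frac{3}{42} \right)} + B\right) + q = \left(\left(- \frac{1}{7} - \left(- \frac{38}{-82} + \frac{3}{42}\right)\right) - 40656\right) + 4215 = \left(\left(- \frac{1}{7} - \left(\left(-38\right) \left(- \frac{1}{82}\right) + 3 \cdot \frac{1}{42}\right)\right) - 40656\right) + 4215 = \left(\left(- \frac{1}{7} - \left(\frac{19}{41} + \frac{1}{14}\right)\right) - 40656\right) + 4215 = \left(\left(- \frac{1}{7} - \frac{307}{574}\right) - 40656\right) + 4215 = \left(- \frac{389}{574} - 40656\right) + 4215 = - \frac{23336933}{574} + 4215 = - \frac{20917523}{574}$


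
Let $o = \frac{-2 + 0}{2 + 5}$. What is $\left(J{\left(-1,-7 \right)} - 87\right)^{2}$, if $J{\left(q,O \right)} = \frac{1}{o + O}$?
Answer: $\frac{19749136}{2601} \approx 7592.9$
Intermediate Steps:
$o = - \frac{2}{7} \approx -0.28571$
$J{\left(q,O \right)} = \frac{1}{- \frac{2}{7} + O}$
$\left(J{\left(-1,-7 \right)} - 87\right)^{2} = \left(\frac{7}{-2 + 7 \left(-7\right)} - 87\right)^{2} = \left(\frac{7}{-2 - 49} - 87\right)^{2} = \left(\frac{7}{-51} - 87\right)^{2} = \left(7 \left(- \frac{1}{51}\right) - 87\right)^{2} = \left(- \frac{7}{51} - 87\right)^{2} = \left(- \frac{4444}{51}\right)^{2} = \frac{19749136}{2601}$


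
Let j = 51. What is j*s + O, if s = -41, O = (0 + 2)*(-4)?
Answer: -2099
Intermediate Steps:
O = -8 (O = 2*(-4) = -8)
j*s + O = 51*(-41) - 8 = -2091 - 8 = -2099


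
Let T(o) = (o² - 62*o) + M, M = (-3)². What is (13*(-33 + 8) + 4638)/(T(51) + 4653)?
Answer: 4313/4101 ≈ 1.0517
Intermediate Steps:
M = 9
T(o) = 9 + o² - 62*o (T(o) = (o² - 62*o) + 9 = 9 + o² - 62*o)
(13*(-33 + 8) + 4638)/(T(51) + 4653) = (13*(-33 + 8) + 4638)/((9 + 51² - 62*51) + 4653) = (13*(-25) + 4638)/((9 + 2601 - 3162) + 4653) = (-325 + 4638)/(-552 + 4653) = 4313/4101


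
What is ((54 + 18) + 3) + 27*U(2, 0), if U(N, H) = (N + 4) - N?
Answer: 183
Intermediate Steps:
U(N, H) = 4 (U(N, H) = (4 + N) - N = 4)
((54 + 18) + 3) + 27*U(2, 0) = ((54 + 18) + 3) + 27*4 = (72 + 3) + 108 = 75 + 108 = 183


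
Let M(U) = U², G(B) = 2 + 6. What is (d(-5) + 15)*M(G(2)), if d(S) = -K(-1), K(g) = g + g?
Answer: 1088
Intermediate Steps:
K(g) = 2*g
d(S) = 2 (d(S) = -2*(-1) = -1*(-2) = 2)
G(B) = 8
(d(-5) + 15)*M(G(2)) = (2 + 15)*8² = 17*64 = 1088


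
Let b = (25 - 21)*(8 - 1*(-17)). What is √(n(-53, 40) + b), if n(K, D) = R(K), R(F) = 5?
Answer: √105 ≈ 10.247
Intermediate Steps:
b = 100 (b = 4*(8 + 17) = 4*25 = 100)
n(K, D) = 5
√(n(-53, 40) + b) = √(5 + 100) = √105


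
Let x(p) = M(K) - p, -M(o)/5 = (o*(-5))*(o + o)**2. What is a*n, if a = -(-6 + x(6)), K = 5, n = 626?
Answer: -7817488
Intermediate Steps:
M(o) = 100*o**3 (M(o) = -5*o*(-5)*(o + o)**2 = -5*(-5*o)*(2*o)**2 = -5*(-5*o)*4*o**2 = -(-100)*o**3 = 100*o**3)
x(p) = 12500 - p (x(p) = 100*5**3 - p = 100*125 - p = 12500 - p)
a = -12488 (a = -(-6 + (12500 - 1*6)) = -(-6 + (12500 - 6)) = -(-6 + 12494) = -1*12488 = -12488)
a*n = -12488*626 = -7817488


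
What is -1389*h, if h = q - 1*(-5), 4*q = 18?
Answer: -26391/2 ≈ -13196.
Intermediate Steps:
q = 9/2 (q = (¼)*18 = 9/2 ≈ 4.5000)
h = 19/2 (h = 9/2 - 1*(-5) = 9/2 + 5 = 19/2 ≈ 9.5000)
-1389*h = -1389*19/2 = -26391/2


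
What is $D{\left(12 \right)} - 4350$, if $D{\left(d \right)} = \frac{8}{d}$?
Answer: $- \frac{13048}{3} \approx -4349.3$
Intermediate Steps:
$D{\left(12 \right)} - 4350 = \frac{8}{12} - 4350 = 8 \cdot \frac{1}{12} - 4350 = \frac{2}{3} - 4350 = - \frac{13048}{3}$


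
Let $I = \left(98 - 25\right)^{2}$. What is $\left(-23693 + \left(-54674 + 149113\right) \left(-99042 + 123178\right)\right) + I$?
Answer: $2279361340$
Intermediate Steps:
$I = 5329$ ($I = 73^{2} = 5329$)
$\left(-23693 + \left(-54674 + 149113\right) \left(-99042 + 123178\right)\right) + I = \left(-23693 + \left(-54674 + 149113\right) \left(-99042 + 123178\right)\right) + 5329 = \left(-23693 + 94439 \cdot 24136\right) + 5329 = \left(-23693 + 2279379704\right) + 5329 = 2279356011 + 5329 = 2279361340$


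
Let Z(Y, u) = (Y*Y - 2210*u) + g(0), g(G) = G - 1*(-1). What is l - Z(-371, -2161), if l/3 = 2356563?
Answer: 2156237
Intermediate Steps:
l = 7069689 (l = 3*2356563 = 7069689)
g(G) = 1 + G (g(G) = G + 1 = 1 + G)
Z(Y, u) = 1 + Y² - 2210*u (Z(Y, u) = (Y*Y - 2210*u) + (1 + 0) = (Y² - 2210*u) + 1 = 1 + Y² - 2210*u)
l - Z(-371, -2161) = 7069689 - (1 + (-371)² - 2210*(-2161)) = 7069689 - (1 + 137641 + 4775810) = 7069689 - 1*4913452 = 7069689 - 4913452 = 2156237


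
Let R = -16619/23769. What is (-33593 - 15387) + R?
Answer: -1164222239/23769 ≈ -48981.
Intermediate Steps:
R = -16619/23769 (R = -16619*1/23769 = -16619/23769 ≈ -0.69919)
(-33593 - 15387) + R = (-33593 - 15387) - 16619/23769 = -48980 - 16619/23769 = -1164222239/23769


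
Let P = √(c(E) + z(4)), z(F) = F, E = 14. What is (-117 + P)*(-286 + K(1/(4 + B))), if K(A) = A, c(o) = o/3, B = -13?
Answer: 33475 - 2575*√78/27 ≈ 32633.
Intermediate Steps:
c(o) = o/3 (c(o) = o*(⅓) = o/3)
P = √78/3 (P = √((⅓)*14 + 4) = √(14/3 + 4) = √(26/3) = √78/3 ≈ 2.9439)
(-117 + P)*(-286 + K(1/(4 + B))) = (-117 + √78/3)*(-286 + 1/(4 - 13)) = (-117 + √78/3)*(-286 + 1/(-9)) = (-117 + √78/3)*(-286 - ⅑) = (-117 + √78/3)*(-2575/9) = 33475 - 2575*√78/27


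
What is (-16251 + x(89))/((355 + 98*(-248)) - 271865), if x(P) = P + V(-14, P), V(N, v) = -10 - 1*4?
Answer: 8088/147907 ≈ 0.054683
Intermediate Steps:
V(N, v) = -14 (V(N, v) = -10 - 4 = -14)
x(P) = -14 + P (x(P) = P - 14 = -14 + P)
(-16251 + x(89))/((355 + 98*(-248)) - 271865) = (-16251 + (-14 + 89))/((355 + 98*(-248)) - 271865) = (-16251 + 75)/((355 - 24304) - 271865) = -16176/(-23949 - 271865) = -16176/(-295814) = -16176*(-1/295814) = 8088/147907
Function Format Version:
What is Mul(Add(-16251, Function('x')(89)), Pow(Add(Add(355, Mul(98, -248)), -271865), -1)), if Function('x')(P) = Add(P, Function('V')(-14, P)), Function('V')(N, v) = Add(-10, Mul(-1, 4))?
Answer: Rational(8088, 147907) ≈ 0.054683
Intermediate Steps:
Function('V')(N, v) = -14 (Function('V')(N, v) = Add(-10, -4) = -14)
Function('x')(P) = Add(-14, P) (Function('x')(P) = Add(P, -14) = Add(-14, P))
Mul(Add(-16251, Function('x')(89)), Pow(Add(Add(355, Mul(98, -248)), -271865), -1)) = Mul(Add(-16251, Add(-14, 89)), Pow(Add(Add(355, Mul(98, -248)), -271865), -1)) = Mul(Add(-16251, 75), Pow(Add(Add(355, -24304), -271865), -1)) = Mul(-16176, Pow(Add(-23949, -271865), -1)) = Mul(-16176, Pow(-295814, -1)) = Mul(-16176, Rational(-1, 295814)) = Rational(8088, 147907)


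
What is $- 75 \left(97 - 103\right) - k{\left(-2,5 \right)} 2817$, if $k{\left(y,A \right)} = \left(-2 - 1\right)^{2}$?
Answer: $-24903$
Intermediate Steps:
$k{\left(y,A \right)} = 9$ ($k{\left(y,A \right)} = \left(-3\right)^{2} = 9$)
$- 75 \left(97 - 103\right) - k{\left(-2,5 \right)} 2817 = - 75 \left(97 - 103\right) - 9 \cdot 2817 = \left(-75\right) \left(-6\right) - 25353 = 450 - 25353 = -24903$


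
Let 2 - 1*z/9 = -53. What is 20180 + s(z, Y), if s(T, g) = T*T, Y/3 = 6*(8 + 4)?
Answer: 265205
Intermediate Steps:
z = 495 (z = 18 - 9*(-53) = 18 + 477 = 495)
Y = 216 (Y = 3*(6*(8 + 4)) = 3*(6*12) = 3*72 = 216)
s(T, g) = T²
20180 + s(z, Y) = 20180 + 495² = 20180 + 245025 = 265205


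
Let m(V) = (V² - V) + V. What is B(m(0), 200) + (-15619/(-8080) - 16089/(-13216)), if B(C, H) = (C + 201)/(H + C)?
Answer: 138668447/33370400 ≈ 4.1554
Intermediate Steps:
m(V) = V²
B(C, H) = (201 + C)/(C + H)
B(m(0), 200) + (-15619/(-8080) - 16089/(-13216)) = (201 + 0²)/(0² + 200) + (-15619/(-8080) - 16089/(-13216)) = (201 + 0)/(0 + 200) + (-15619*(-1/8080) - 16089*(-1/13216)) = 201/200 + (15619/8080 + 16089/13216) = (1/200)*201 + 21026239/6674080 = 201/200 + 21026239/6674080 = 138668447/33370400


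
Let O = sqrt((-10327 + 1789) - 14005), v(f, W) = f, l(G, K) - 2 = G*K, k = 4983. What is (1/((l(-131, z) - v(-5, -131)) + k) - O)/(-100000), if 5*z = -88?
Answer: -1/729560000 + I*sqrt(22543)/100000 ≈ -1.3707e-9 + 0.0015014*I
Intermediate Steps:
z = -88/5 (z = (1/5)*(-88) = -88/5 ≈ -17.600)
l(G, K) = 2 + G*K
O = I*sqrt(22543) (O = sqrt(-8538 - 14005) = sqrt(-22543) = I*sqrt(22543) ≈ 150.14*I)
(1/((l(-131, z) - v(-5, -131)) + k) - O)/(-100000) = (1/(((2 - 131*(-88/5)) - 1*(-5)) + 4983) - I*sqrt(22543))/(-100000) = (1/(((2 + 11528/5) + 5) + 4983) - I*sqrt(22543))*(-1/100000) = (1/((11538/5 + 5) + 4983) - I*sqrt(22543))*(-1/100000) = (1/(11563/5 + 4983) - I*sqrt(22543))*(-1/100000) = (1/(36478/5) - I*sqrt(22543))*(-1/100000) = (5/36478 - I*sqrt(22543))*(-1/100000) = -1/729560000 + I*sqrt(22543)/100000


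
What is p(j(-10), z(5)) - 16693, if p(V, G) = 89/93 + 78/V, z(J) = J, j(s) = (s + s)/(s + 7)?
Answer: -15512719/930 ≈ -16680.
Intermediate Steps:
j(s) = 2*s/(7 + s) (j(s) = (2*s)/(7 + s) = 2*s/(7 + s))
p(V, G) = 89/93 + 78/V (p(V, G) = 89*(1/93) + 78/V = 89/93 + 78/V)
p(j(-10), z(5)) - 16693 = (89/93 + 78/((2*(-10)/(7 - 10)))) - 16693 = (89/93 + 78/((2*(-10)/(-3)))) - 16693 = (89/93 + 78/((2*(-10)*(-⅓)))) - 16693 = (89/93 + 78/(20/3)) - 16693 = (89/93 + 78*(3/20)) - 16693 = (89/93 + 117/10) - 16693 = 11771/930 - 16693 = -15512719/930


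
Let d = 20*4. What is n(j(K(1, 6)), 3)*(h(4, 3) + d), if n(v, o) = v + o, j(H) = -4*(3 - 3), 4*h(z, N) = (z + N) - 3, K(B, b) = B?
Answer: 243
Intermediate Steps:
h(z, N) = -¾ + N/4 + z/4 (h(z, N) = ((z + N) - 3)/4 = ((N + z) - 3)/4 = (-3 + N + z)/4 = -¾ + N/4 + z/4)
j(H) = 0 (j(H) = -4*0 = 0)
n(v, o) = o + v
d = 80
n(j(K(1, 6)), 3)*(h(4, 3) + d) = (3 + 0)*((-¾ + (¼)*3 + (¼)*4) + 80) = 3*((-¾ + ¾ + 1) + 80) = 3*(1 + 80) = 3*81 = 243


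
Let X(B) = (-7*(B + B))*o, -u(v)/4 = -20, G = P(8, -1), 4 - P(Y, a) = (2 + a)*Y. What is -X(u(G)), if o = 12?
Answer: 13440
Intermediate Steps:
P(Y, a) = 4 - Y*(2 + a) (P(Y, a) = 4 - (2 + a)*Y = 4 - Y*(2 + a))
G = -4 (G = 4 - 2*8 - 1*8*(-1) = 4 - 16 + 8 = -4)
u(v) = 80 (u(v) = -4*(-20) = 80)
X(B) = -168*B (X(B) = -7*(B + B)*12 = -14*B*12 = -168*B)
-X(u(G)) = -(-168)*80 = -1*(-13440) = 13440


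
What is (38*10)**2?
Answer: 144400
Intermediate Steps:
(38*10)**2 = 380**2 = 144400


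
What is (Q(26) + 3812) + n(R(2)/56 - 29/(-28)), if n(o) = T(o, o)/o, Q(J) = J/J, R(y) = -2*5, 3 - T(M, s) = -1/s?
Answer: 137443/36 ≈ 3817.9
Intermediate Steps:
T(M, s) = 3 + 1/s (T(M, s) = 3 - (-1)/s = 3 + 1/s)
R(y) = -10
Q(J) = 1
n(o) = (3 + 1/o)/o
(Q(26) + 3812) + n(R(2)/56 - 29/(-28)) = (1 + 3812) + (1 + 3*(-10/56 - 29/(-28)))/(-10/56 - 29/(-28))² = 3813 + (1 + 3*(-10*1/56 - 29*(-1/28)))/(-10*1/56 - 29*(-1/28))² = 3813 + (1 + 3*(-5/28 + 29/28))/(-5/28 + 29/28)² = 3813 + (1 + 3*(6/7))/(6/7)² = 3813 + 49*(1 + 18/7)/36 = 3813 + (49/36)*(25/7) = 3813 + 175/36 = 137443/36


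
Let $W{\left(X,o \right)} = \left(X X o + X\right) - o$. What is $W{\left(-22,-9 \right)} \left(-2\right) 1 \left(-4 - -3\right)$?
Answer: $-8738$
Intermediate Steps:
$W{\left(X,o \right)} = X - o + o X^{2}$ ($W{\left(X,o \right)} = \left(X^{2} o + X\right) - o = \left(o X^{2} + X\right) - o = \left(X + o X^{2}\right) - o = X - o + o X^{2}$)
$W{\left(-22,-9 \right)} \left(-2\right) 1 \left(-4 - -3\right) = \left(-22 - -9 - 9 \left(-22\right)^{2}\right) \left(-2\right) 1 \left(-4 - -3\right) = \left(-22 + 9 - 4356\right) \left(- 2 \left(-4 + 3\right)\right) = \left(-22 + 9 - 4356\right) \left(\left(-2\right) \left(-1\right)\right) = \left(-4369\right) 2 = -8738$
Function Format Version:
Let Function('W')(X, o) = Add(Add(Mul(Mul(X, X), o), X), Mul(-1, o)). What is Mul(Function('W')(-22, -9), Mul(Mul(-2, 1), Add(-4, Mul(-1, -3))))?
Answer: -8738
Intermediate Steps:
Function('W')(X, o) = Add(X, Mul(-1, o), Mul(o, Pow(X, 2))) (Function('W')(X, o) = Add(Add(Mul(Pow(X, 2), o), X), Mul(-1, o)) = Add(Add(Mul(o, Pow(X, 2)), X), Mul(-1, o)) = Add(Add(X, Mul(o, Pow(X, 2))), Mul(-1, o)) = Add(X, Mul(-1, o), Mul(o, Pow(X, 2))))
Mul(Function('W')(-22, -9), Mul(Mul(-2, 1), Add(-4, Mul(-1, -3)))) = Mul(Add(-22, Mul(-1, -9), Mul(-9, Pow(-22, 2))), Mul(Mul(-2, 1), Add(-4, Mul(-1, -3)))) = Mul(Add(-22, 9, Mul(-9, 484)), Mul(-2, Add(-4, 3))) = Mul(Add(-22, 9, -4356), Mul(-2, -1)) = Mul(-4369, 2) = -8738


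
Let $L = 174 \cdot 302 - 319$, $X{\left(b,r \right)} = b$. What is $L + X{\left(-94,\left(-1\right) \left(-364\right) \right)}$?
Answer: $52135$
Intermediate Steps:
$L = 52229$ ($L = 52548 - 319 = 52229$)
$L + X{\left(-94,\left(-1\right) \left(-364\right) \right)} = 52229 - 94 = 52135$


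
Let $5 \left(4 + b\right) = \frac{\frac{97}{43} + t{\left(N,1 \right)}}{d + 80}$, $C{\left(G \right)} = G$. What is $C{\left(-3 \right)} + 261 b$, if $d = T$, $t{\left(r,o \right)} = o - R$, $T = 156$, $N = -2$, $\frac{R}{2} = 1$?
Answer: $- \frac{26555343}{25370} \approx -1046.7$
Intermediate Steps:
$R = 2$ ($R = 2 \cdot 1 = 2$)
$t{\left(r,o \right)} = -2 + o$ ($t{\left(r,o \right)} = o - 2 = -2 + o$)
$d = 156$
$b = - \frac{101453}{25370}$ ($b = -4 + \frac{\left(\frac{97}{43} + \left(-2 + 1\right)\right) \frac{1}{156 + 80}}{5} = -4 + \frac{\left(97 \cdot \frac{1}{43} - 1\right) \frac{1}{236}}{5} = -4 + \frac{\left(\frac{97}{43} - 1\right) \frac{1}{236}}{5} = -4 + \frac{\frac{54}{43} \cdot \frac{1}{236}}{5} = -4 + \frac{1}{5} \cdot \frac{27}{5074} = -4 + \frac{27}{25370} = - \frac{101453}{25370} \approx -3.9989$)
$C{\left(-3 \right)} + 261 b = -3 + 261 \left(- \frac{101453}{25370}\right) = -3 - \frac{26479233}{25370} = - \frac{26555343}{25370}$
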